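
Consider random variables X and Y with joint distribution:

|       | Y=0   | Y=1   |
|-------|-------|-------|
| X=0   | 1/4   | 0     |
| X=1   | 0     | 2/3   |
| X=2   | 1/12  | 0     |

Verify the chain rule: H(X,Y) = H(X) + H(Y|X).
Left side:
H(X,Y) = -[(1/4)·log₂(1/4) + (2/3)·log₂(2/3) + (1/12)·log₂(1/12)]
  = 0.5000 + 0.3900 + 0.2987
  = 1.1887 bits

Right side:
Marginal P(X) (row sums):
  P(X=0) = 1/4 + 0 = 1/4
  P(X=1) = 0 + 2/3 = 2/3
  P(X=2) = 1/12 + 0 = 1/12
H(X) = -[(1/4)·log₂(1/4) + (2/3)·log₂(2/3) + (1/12)·log₂(1/12)]
  = 0.5000 + 0.3900 + 0.2987
  = 1.1887 bits
H(Y|X) = -Σ P(X,Y)·log₂ P(Y|X), where P(Y|X) = P(X,Y) / P(X)
  (cells with P(X,Y) = 0 contribute 0)
  (X=0,Y=0): P(Y|X) = (1/4)/(1/4) = 1;  -(1/4)·log₂(1) = 0.0000
  (X=1,Y=1): P(Y|X) = (2/3)/(2/3) = 1;  -(2/3)·log₂(1) = 0.0000
  (X=2,Y=0): P(Y|X) = (1/12)/(1/12) = 1;  -(1/12)·log₂(1) = 0.0000
H(Y|X) = 0.0000 + 0.0000 + 0.0000
  = 0.0000 bits
H(X) + H(Y|X) = 1.1887 + 0.0000 = 1.1887 bits

Both sides equal 1.1887 bits, so the chain rule holds ✓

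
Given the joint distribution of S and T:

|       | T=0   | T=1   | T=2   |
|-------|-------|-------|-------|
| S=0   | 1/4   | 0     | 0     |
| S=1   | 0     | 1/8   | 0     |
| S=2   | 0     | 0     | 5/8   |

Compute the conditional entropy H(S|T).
Marginal P(T) (column sums):
  P(T=0) = 1/4 + 0 + 0 = 1/4
  P(T=1) = 0 + 1/8 + 0 = 1/8
  P(T=2) = 0 + 0 + 5/8 = 5/8

H(S|T) = -Σ P(S,T)·log₂ P(S|T), where P(S|T) = P(S,T) / P(T)
  (cells with P(S,T) = 0 contribute 0)
  (S=0,T=0): P(S|T) = (1/4)/(1/4) = 1;  -(1/4)·log₂(1) = 0.0000
  (S=1,T=1): P(S|T) = (1/8)/(1/8) = 1;  -(1/8)·log₂(1) = 0.0000
  (S=2,T=2): P(S|T) = (5/8)/(5/8) = 1;  -(5/8)·log₂(1) = 0.0000
H(S|T) = 0.0000 + 0.0000 + 0.0000
  = 0.0000 bits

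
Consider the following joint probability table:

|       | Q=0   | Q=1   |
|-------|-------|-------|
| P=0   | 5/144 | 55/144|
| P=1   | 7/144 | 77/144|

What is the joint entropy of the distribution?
H(P,Q) = -Σ P(P,Q) log₂ P(P,Q), summed over the non-zero cells:
H(P,Q) = -[(5/144)·log₂(5/144) + (55/144)·log₂(55/144) + (7/144)·log₂(7/144) + (77/144)·log₂(77/144)]
  = 0.1683 + 0.5304 + 0.2121 + 0.4829
  = 1.3937 bits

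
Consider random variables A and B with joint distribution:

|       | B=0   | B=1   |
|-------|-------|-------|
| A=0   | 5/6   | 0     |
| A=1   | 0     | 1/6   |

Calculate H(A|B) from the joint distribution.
Marginal P(B) (column sums):
  P(B=0) = 5/6 + 0 = 5/6
  P(B=1) = 0 + 1/6 = 1/6

H(A|B) = -Σ P(A,B)·log₂ P(A|B), where P(A|B) = P(A,B) / P(B)
  (cells with P(A,B) = 0 contribute 0)
  (A=0,B=0): P(A|B) = (5/6)/(5/6) = 1;  -(5/6)·log₂(1) = 0.0000
  (A=1,B=1): P(A|B) = (1/6)/(1/6) = 1;  -(1/6)·log₂(1) = 0.0000
H(A|B) = 0.0000 + 0.0000
  = 0.0000 bits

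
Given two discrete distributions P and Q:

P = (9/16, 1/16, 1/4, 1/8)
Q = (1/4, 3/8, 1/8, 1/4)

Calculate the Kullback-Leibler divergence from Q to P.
D(P||Q) = Σ P(i) log₂(P(i)/Q(i))
  i=0: (9/16) × log₂((9/16)/(1/4)) = (9/16) × log₂(9/4) = 0.6581
  i=1: (1/16) × log₂((1/16)/(3/8)) = (1/16) × log₂(1/6) = -0.1616
  i=2: (1/4) × log₂((1/4)/(1/8)) = (1/4) × log₂(2) = 0.2500
  i=3: (1/8) × log₂((1/8)/(1/4)) = (1/8) × log₂(1/2) = -0.1250
D(P||Q) = 0.6581 - 0.1616 + 0.2500 - 0.1250
  = 0.6215 bits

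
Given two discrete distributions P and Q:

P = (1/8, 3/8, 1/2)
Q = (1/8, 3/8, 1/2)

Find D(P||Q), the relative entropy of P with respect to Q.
D(P||Q) = Σ P(i) log₂(P(i)/Q(i))
  i=0: (1/8) × log₂((1/8)/(1/8)) = (1/8) × log₂(1) = 0.0000
  i=1: (3/8) × log₂((3/8)/(3/8)) = (3/8) × log₂(1) = 0.0000
  i=2: (1/2) × log₂((1/2)/(1/2)) = (1/2) × log₂(1) = 0.0000
D(P||Q) = 0.0000 + 0.0000 + 0.0000
  = 0.0000 bits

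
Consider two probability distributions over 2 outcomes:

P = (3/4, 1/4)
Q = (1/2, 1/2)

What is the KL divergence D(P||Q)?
D(P||Q) = Σ P(i) log₂(P(i)/Q(i))
  i=0: (3/4) × log₂((3/4)/(1/2)) = (3/4) × log₂(3/2) = 0.4387
  i=1: (1/4) × log₂((1/4)/(1/2)) = (1/4) × log₂(1/2) = -0.2500
D(P||Q) = 0.4387 - 0.2500
  = 0.1887 bits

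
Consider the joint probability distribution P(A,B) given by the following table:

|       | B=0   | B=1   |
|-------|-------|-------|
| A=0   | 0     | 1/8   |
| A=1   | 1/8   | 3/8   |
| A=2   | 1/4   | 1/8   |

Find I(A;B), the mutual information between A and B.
Marginal P(A) (row sums):
  P(A=0) = 0 + 1/8 = 1/8
  P(A=1) = 1/8 + 3/8 = 1/2
  P(A=2) = 1/4 + 1/8 = 3/8
Marginal P(B) (column sums):
  P(B=0) = 0 + 1/8 + 1/4 = 3/8
  P(B=1) = 1/8 + 3/8 + 1/8 = 5/8

H(A) = -[(1/8)·log₂(1/8) + (1/2)·log₂(1/2) + (3/8)·log₂(3/8)]
  = 0.3750 + 0.5000 + 0.5306
  = 1.4056 bits
H(B) = -[(3/8)·log₂(3/8) + (5/8)·log₂(5/8)]
  = 0.5306 + 0.4238
  = 0.9544 bits
H(A,B) = -[(1/8)·log₂(1/8) + (1/8)·log₂(1/8) + (3/8)·log₂(3/8) + (1/4)·log₂(1/4) + (1/8)·log₂(1/8)]
  = 0.3750 + 0.3750 + 0.5306 + 0.5000 + 0.3750
  = 2.1556 bits

I(A;B) = H(A) + H(B) - H(A,B)
  = 1.4056 + 0.9544 - 2.1556
  = 0.2044 bits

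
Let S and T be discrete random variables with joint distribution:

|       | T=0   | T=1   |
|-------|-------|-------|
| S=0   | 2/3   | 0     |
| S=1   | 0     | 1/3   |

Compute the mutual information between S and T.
Marginal P(S) (row sums):
  P(S=0) = 2/3 + 0 = 2/3
  P(S=1) = 0 + 1/3 = 1/3
Marginal P(T) (column sums):
  P(T=0) = 2/3 + 0 = 2/3
  P(T=1) = 0 + 1/3 = 1/3

H(S) = -[(2/3)·log₂(2/3) + (1/3)·log₂(1/3)]
  = 0.3900 + 0.5283
  = 0.9183 bits
H(T) = -[(2/3)·log₂(2/3) + (1/3)·log₂(1/3)]
  = 0.3900 + 0.5283
  = 0.9183 bits
H(S,T) = -[(2/3)·log₂(2/3) + (1/3)·log₂(1/3)]
  = 0.3900 + 0.5283
  = 0.9183 bits

I(S;T) = H(S) + H(T) - H(S,T)
  = 0.9183 + 0.9183 - 0.9183
  = 0.9183 bits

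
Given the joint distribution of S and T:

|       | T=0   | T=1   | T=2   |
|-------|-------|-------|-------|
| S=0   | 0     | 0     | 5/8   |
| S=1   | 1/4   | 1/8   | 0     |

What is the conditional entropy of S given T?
Marginal P(T) (column sums):
  P(T=0) = 0 + 1/4 = 1/4
  P(T=1) = 0 + 1/8 = 1/8
  P(T=2) = 5/8 + 0 = 5/8

H(S|T) = -Σ P(S,T)·log₂ P(S|T), where P(S|T) = P(S,T) / P(T)
  (cells with P(S,T) = 0 contribute 0)
  (S=0,T=2): P(S|T) = (5/8)/(5/8) = 1;  -(5/8)·log₂(1) = 0.0000
  (S=1,T=0): P(S|T) = (1/4)/(1/4) = 1;  -(1/4)·log₂(1) = 0.0000
  (S=1,T=1): P(S|T) = (1/8)/(1/8) = 1;  -(1/8)·log₂(1) = 0.0000
H(S|T) = 0.0000 + 0.0000 + 0.0000
  = 0.0000 bits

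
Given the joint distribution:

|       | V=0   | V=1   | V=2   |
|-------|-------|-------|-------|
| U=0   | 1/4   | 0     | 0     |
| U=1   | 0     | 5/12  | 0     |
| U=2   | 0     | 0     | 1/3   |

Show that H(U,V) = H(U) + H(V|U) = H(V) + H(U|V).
Marginal P(U) (row sums):
  P(U=0) = 1/4 + 0 + 0 = 1/4
  P(U=1) = 0 + 5/12 + 0 = 5/12
  P(U=2) = 0 + 0 + 1/3 = 1/3
Marginal P(V) (column sums):
  P(V=0) = 1/4 + 0 + 0 = 1/4
  P(V=1) = 0 + 5/12 + 0 = 5/12
  P(V=2) = 0 + 0 + 1/3 = 1/3

Decomposition 1: H(U) + H(V|U)
H(U) = -[(1/4)·log₂(1/4) + (5/12)·log₂(5/12) + (1/3)·log₂(1/3)]
  = 0.5000 + 0.5263 + 0.5283
  = 1.5546 bits
H(V|U) = -Σ P(U,V)·log₂ P(V|U), where P(V|U) = P(U,V) / P(U)
  (cells with P(U,V) = 0 contribute 0)
  (U=0,V=0): P(V|U) = (1/4)/(1/4) = 1;  -(1/4)·log₂(1) = 0.0000
  (U=1,V=1): P(V|U) = (5/12)/(5/12) = 1;  -(5/12)·log₂(1) = 0.0000
  (U=2,V=2): P(V|U) = (1/3)/(1/3) = 1;  -(1/3)·log₂(1) = 0.0000
H(V|U) = 0.0000 + 0.0000 + 0.0000
  = 0.0000 bits
H(U) + H(V|U) = 1.5546 + 0.0000 = 1.5546 bits

Decomposition 2: H(V) + H(U|V)
H(V) = -[(1/4)·log₂(1/4) + (5/12)·log₂(5/12) + (1/3)·log₂(1/3)]
  = 0.5000 + 0.5263 + 0.5283
  = 1.5546 bits
H(U|V) = -Σ P(U,V)·log₂ P(U|V), where P(U|V) = P(U,V) / P(V)
  (cells with P(U,V) = 0 contribute 0)
  (U=0,V=0): P(U|V) = (1/4)/(1/4) = 1;  -(1/4)·log₂(1) = 0.0000
  (U=1,V=1): P(U|V) = (5/12)/(5/12) = 1;  -(5/12)·log₂(1) = 0.0000
  (U=2,V=2): P(U|V) = (1/3)/(1/3) = 1;  -(1/3)·log₂(1) = 0.0000
H(U|V) = 0.0000 + 0.0000 + 0.0000
  = 0.0000 bits
H(V) + H(U|V) = 1.5546 + 0.0000 = 1.5546 bits

Direct computation of the joint entropy:
H(U,V) = -[(1/4)·log₂(1/4) + (5/12)·log₂(5/12) + (1/3)·log₂(1/3)]
  = 0.5000 + 0.5263 + 0.5283
  = 1.5546 bits

All three agree: H(U,V) = 1.5546 bits ✓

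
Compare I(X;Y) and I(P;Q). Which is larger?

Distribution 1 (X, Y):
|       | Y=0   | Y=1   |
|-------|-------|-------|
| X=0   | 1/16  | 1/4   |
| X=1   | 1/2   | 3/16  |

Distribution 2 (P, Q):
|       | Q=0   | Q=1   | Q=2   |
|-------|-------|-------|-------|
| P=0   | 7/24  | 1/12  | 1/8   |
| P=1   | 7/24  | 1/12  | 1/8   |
Distribution 1 (X, Y):
Marginal P(X) (row sums):
  P(X=0) = 1/16 + 1/4 = 5/16
  P(X=1) = 1/2 + 3/16 = 11/16
Marginal P(Y) (column sums):
  P(Y=0) = 1/16 + 1/2 = 9/16
  P(Y=1) = 1/4 + 3/16 = 7/16

H(X) = -[(5/16)·log₂(5/16) + (11/16)·log₂(11/16)]
  = 0.5244 + 0.3716
  = 0.8960 bits
H(Y) = -[(9/16)·log₂(9/16) + (7/16)·log₂(7/16)]
  = 0.4669 + 0.5218
  = 0.9887 bits
H(X,Y) = -[(1/16)·log₂(1/16) + (1/4)·log₂(1/4) + (1/2)·log₂(1/2) + (3/16)·log₂(3/16)]
  = 0.2500 + 0.5000 + 0.5000 + 0.4528
  = 1.7028 bits

I(X;Y) = H(X) + H(Y) - H(X,Y)
  = 0.8960 + 0.9887 - 1.7028
  = 0.1819 bits

Distribution 2 (P, Q):
Marginal P(P) (row sums):
  P(P=0) = 7/24 + 1/12 + 1/8 = 1/2
  P(P=1) = 7/24 + 1/12 + 1/8 = 1/2
Marginal P(Q) (column sums):
  P(Q=0) = 7/24 + 7/24 = 7/12
  P(Q=1) = 1/12 + 1/12 = 1/6
  P(Q=2) = 1/8 + 1/8 = 1/4

H(P) = -[(1/2)·log₂(1/2) + (1/2)·log₂(1/2)]
  = 0.5000 + 0.5000
  = 1.0000 bits
H(Q) = -[(7/12)·log₂(7/12) + (1/6)·log₂(1/6) + (1/4)·log₂(1/4)]
  = 0.4536 + 0.4308 + 0.5000
  = 1.3844 bits
H(P,Q) = -[(7/24)·log₂(7/24) + (1/12)·log₂(1/12) + (1/8)·log₂(1/8) + (7/24)·log₂(7/24) + (1/12)·log₂(1/12) + (1/8)·log₂(1/8)]
  = 0.5185 + 0.2987 + 0.3750 + 0.5185 + 0.2987 + 0.3750
  = 2.3844 bits

I(P;Q) = H(P) + H(Q) - H(P,Q)
  = 1.0000 + 1.3844 - 2.3844
  = 0.0000 bits

I(X;Y) = 0.1819 bits > I(P;Q) = 0.0000 bits, so (X, Y) has the higher mutual information (stronger dependence).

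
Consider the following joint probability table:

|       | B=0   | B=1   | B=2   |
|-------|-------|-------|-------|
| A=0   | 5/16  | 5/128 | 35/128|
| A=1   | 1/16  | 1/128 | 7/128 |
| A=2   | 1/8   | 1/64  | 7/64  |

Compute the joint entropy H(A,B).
H(A,B) = -Σ P(A,B) log₂ P(A,B), summed over the non-zero cells:
H(A,B) = -[(5/16)·log₂(5/16) + (5/128)·log₂(5/128) + (35/128)·log₂(35/128) + (1/16)·log₂(1/16) + (1/128)·log₂(1/128) + (7/128)·log₂(7/128) + (1/8)·log₂(1/8) + (1/64)·log₂(1/64) + (7/64)·log₂(7/64)]
  = 0.5244 + 0.1827 + 0.5115 + 0.2500 + 0.0547 + 0.2293 + 0.3750 + 0.0938 + 0.3492
  = 2.5706 bits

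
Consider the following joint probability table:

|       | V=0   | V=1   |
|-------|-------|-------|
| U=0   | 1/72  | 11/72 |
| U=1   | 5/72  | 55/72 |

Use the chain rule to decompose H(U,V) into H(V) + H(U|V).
By the chain rule: H(U,V) = H(V) + H(U|V)

Marginal P(V) (column sums):
  P(V=0) = 1/72 + 5/72 = 1/12
  P(V=1) = 11/72 + 55/72 = 11/12
H(V) = -[(1/12)·log₂(1/12) + (11/12)·log₂(11/12)]
  = 0.2987 + 0.1151
  = 0.4138 bits
H(U|V) = -Σ P(U,V)·log₂ P(U|V), where P(U|V) = P(U,V) / P(V)
  (U=0,V=0): P(U|V) = (1/72)/(1/12) = 1/6;  -(1/72)·log₂(1/6) = 0.0359
  (U=0,V=1): P(U|V) = (11/72)/(11/12) = 1/6;  -(11/72)·log₂(1/6) = 0.3949
  (U=1,V=0): P(U|V) = (5/72)/(1/12) = 5/6;  -(5/72)·log₂(5/6) = 0.0183
  (U=1,V=1): P(U|V) = (55/72)/(11/12) = 5/6;  -(55/72)·log₂(5/6) = 0.2009
H(U|V) = 0.0359 + 0.3949 + 0.0183 + 0.2009
  = 0.6500 bits

H(U,V) = H(V) + H(U|V) = 0.4138 + 0.6500 = 1.0638 bits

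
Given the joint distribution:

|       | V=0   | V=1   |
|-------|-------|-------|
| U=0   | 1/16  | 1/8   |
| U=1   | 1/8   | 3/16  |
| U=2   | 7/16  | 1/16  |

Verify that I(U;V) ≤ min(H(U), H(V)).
Marginal P(U) (row sums):
  P(U=0) = 1/16 + 1/8 = 3/16
  P(U=1) = 1/8 + 3/16 = 5/16
  P(U=2) = 7/16 + 1/16 = 1/2
Marginal P(V) (column sums):
  P(V=0) = 1/16 + 1/8 + 7/16 = 5/8
  P(V=1) = 1/8 + 3/16 + 1/16 = 3/8

H(U) = -[(3/16)·log₂(3/16) + (5/16)·log₂(5/16) + (1/2)·log₂(1/2)]
  = 0.4528 + 0.5244 + 0.5000
  = 1.4772 bits
H(V) = -[(5/8)·log₂(5/8) + (3/8)·log₂(3/8)]
  = 0.4238 + 0.5306
  = 0.9544 bits
H(U,V) = -[(1/16)·log₂(1/16) + (1/8)·log₂(1/8) + (1/8)·log₂(1/8) + (3/16)·log₂(3/16) + (7/16)·log₂(7/16) + (1/16)·log₂(1/16)]
  = 0.2500 + 0.3750 + 0.3750 + 0.4528 + 0.5218 + 0.2500
  = 2.2246 bits

I(U;V) = H(U) + H(V) - H(U,V)
  = 1.4772 + 0.9544 - 2.2246
  = 0.2070 bits

min(H(U), H(V)) = min(1.4772, 0.9544) = 0.9544 bits
Since 0.2070 ≤ 0.9544, the bound is satisfied ✓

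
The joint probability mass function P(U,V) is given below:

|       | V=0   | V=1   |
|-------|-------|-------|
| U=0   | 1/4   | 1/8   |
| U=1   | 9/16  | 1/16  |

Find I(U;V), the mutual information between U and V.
Marginal P(U) (row sums):
  P(U=0) = 1/4 + 1/8 = 3/8
  P(U=1) = 9/16 + 1/16 = 5/8
Marginal P(V) (column sums):
  P(V=0) = 1/4 + 9/16 = 13/16
  P(V=1) = 1/8 + 1/16 = 3/16

H(U) = -[(3/8)·log₂(3/8) + (5/8)·log₂(5/8)]
  = 0.5306 + 0.4238
  = 0.9544 bits
H(V) = -[(13/16)·log₂(13/16) + (3/16)·log₂(3/16)]
  = 0.2434 + 0.4528
  = 0.6962 bits
H(U,V) = -[(1/4)·log₂(1/4) + (1/8)·log₂(1/8) + (9/16)·log₂(9/16) + (1/16)·log₂(1/16)]
  = 0.5000 + 0.3750 + 0.4669 + 0.2500
  = 1.5919 bits

I(U;V) = H(U) + H(V) - H(U,V)
  = 0.9544 + 0.6962 - 1.5919
  = 0.0587 bits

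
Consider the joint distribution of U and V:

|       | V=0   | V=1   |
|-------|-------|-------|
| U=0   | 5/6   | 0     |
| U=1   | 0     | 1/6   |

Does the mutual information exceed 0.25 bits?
Marginal P(U) (row sums):
  P(U=0) = 5/6 + 0 = 5/6
  P(U=1) = 0 + 1/6 = 1/6
Marginal P(V) (column sums):
  P(V=0) = 5/6 + 0 = 5/6
  P(V=1) = 0 + 1/6 = 1/6

H(U) = -[(5/6)·log₂(5/6) + (1/6)·log₂(1/6)]
  = 0.2192 + 0.4308
  = 0.6500 bits
H(V) = -[(5/6)·log₂(5/6) + (1/6)·log₂(1/6)]
  = 0.2192 + 0.4308
  = 0.6500 bits
H(U,V) = -[(5/6)·log₂(5/6) + (1/6)·log₂(1/6)]
  = 0.2192 + 0.4308
  = 0.6500 bits

I(U;V) = H(U) + H(V) - H(U,V)
  = 0.6500 + 0.6500 - 0.6500
  = 0.6500 bits

Yes. I(U;V) = 0.6500 bits, which is > 0.25 bits.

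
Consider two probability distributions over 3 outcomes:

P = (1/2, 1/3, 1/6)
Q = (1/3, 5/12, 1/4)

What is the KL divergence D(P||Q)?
D(P||Q) = Σ P(i) log₂(P(i)/Q(i))
  i=0: (1/2) × log₂((1/2)/(1/3)) = (1/2) × log₂(3/2) = 0.2925
  i=1: (1/3) × log₂((1/3)/(5/12)) = (1/3) × log₂(4/5) = -0.1073
  i=2: (1/6) × log₂((1/6)/(1/4)) = (1/6) × log₂(2/3) = -0.0975
D(P||Q) = 0.2925 - 0.1073 - 0.0975
  = 0.0877 bits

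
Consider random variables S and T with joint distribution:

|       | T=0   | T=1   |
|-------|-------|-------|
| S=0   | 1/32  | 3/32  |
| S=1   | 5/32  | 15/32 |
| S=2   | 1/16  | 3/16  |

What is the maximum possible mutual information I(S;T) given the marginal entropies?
The upper bound on mutual information is I(S;T) ≤ min(H(S), H(T)).

Marginal P(S) (row sums):
  P(S=0) = 1/32 + 3/32 = 1/8
  P(S=1) = 5/32 + 15/32 = 5/8
  P(S=2) = 1/16 + 3/16 = 1/4
Marginal P(T) (column sums):
  P(T=0) = 1/32 + 5/32 + 1/16 = 1/4
  P(T=1) = 3/32 + 15/32 + 3/16 = 3/4

H(S) = -[(1/8)·log₂(1/8) + (5/8)·log₂(5/8) + (1/4)·log₂(1/4)]
  = 0.3750 + 0.4238 + 0.5000
  = 1.2988 bits
H(T) = -[(1/4)·log₂(1/4) + (3/4)·log₂(3/4)]
  = 0.5000 + 0.3113
  = 0.8113 bits

Maximum possible I(S;T) = min(1.2988, 0.8113) = 0.8113 bits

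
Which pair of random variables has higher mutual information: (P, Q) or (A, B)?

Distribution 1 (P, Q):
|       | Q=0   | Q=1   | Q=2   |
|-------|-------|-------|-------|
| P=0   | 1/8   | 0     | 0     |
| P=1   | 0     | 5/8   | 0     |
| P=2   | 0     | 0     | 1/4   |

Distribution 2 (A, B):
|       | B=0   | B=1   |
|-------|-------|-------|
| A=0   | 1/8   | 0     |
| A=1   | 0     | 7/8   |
Distribution 1 (P, Q):
Marginal P(P) (row sums):
  P(P=0) = 1/8 + 0 + 0 = 1/8
  P(P=1) = 0 + 5/8 + 0 = 5/8
  P(P=2) = 0 + 0 + 1/4 = 1/4
Marginal P(Q) (column sums):
  P(Q=0) = 1/8 + 0 + 0 = 1/8
  P(Q=1) = 0 + 5/8 + 0 = 5/8
  P(Q=2) = 0 + 0 + 1/4 = 1/4

H(P) = -[(1/8)·log₂(1/8) + (5/8)·log₂(5/8) + (1/4)·log₂(1/4)]
  = 0.3750 + 0.4238 + 0.5000
  = 1.2988 bits
H(Q) = -[(1/8)·log₂(1/8) + (5/8)·log₂(5/8) + (1/4)·log₂(1/4)]
  = 0.3750 + 0.4238 + 0.5000
  = 1.2988 bits
H(P,Q) = -[(1/8)·log₂(1/8) + (5/8)·log₂(5/8) + (1/4)·log₂(1/4)]
  = 0.3750 + 0.4238 + 0.5000
  = 1.2988 bits

I(P;Q) = H(P) + H(Q) - H(P,Q)
  = 1.2988 + 1.2988 - 1.2988
  = 1.2988 bits

Distribution 2 (A, B):
Marginal P(A) (row sums):
  P(A=0) = 1/8 + 0 = 1/8
  P(A=1) = 0 + 7/8 = 7/8
Marginal P(B) (column sums):
  P(B=0) = 1/8 + 0 = 1/8
  P(B=1) = 0 + 7/8 = 7/8

H(A) = -[(1/8)·log₂(1/8) + (7/8)·log₂(7/8)]
  = 0.3750 + 0.1686
  = 0.5436 bits
H(B) = -[(1/8)·log₂(1/8) + (7/8)·log₂(7/8)]
  = 0.3750 + 0.1686
  = 0.5436 bits
H(A,B) = -[(1/8)·log₂(1/8) + (7/8)·log₂(7/8)]
  = 0.3750 + 0.1686
  = 0.5436 bits

I(A;B) = H(A) + H(B) - H(A,B)
  = 0.5436 + 0.5436 - 0.5436
  = 0.5436 bits

I(P;Q) = 1.2988 bits > I(A;B) = 0.5436 bits, so (P, Q) has the higher mutual information (stronger dependence).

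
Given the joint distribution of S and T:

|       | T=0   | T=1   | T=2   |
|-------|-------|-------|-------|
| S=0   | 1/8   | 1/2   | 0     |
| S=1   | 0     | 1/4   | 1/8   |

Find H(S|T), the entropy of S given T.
Marginal P(T) (column sums):
  P(T=0) = 1/8 + 0 = 1/8
  P(T=1) = 1/2 + 1/4 = 3/4
  P(T=2) = 0 + 1/8 = 1/8

H(S|T) = -Σ P(S,T)·log₂ P(S|T), where P(S|T) = P(S,T) / P(T)
  (cells with P(S,T) = 0 contribute 0)
  (S=0,T=0): P(S|T) = (1/8)/(1/8) = 1;  -(1/8)·log₂(1) = 0.0000
  (S=0,T=1): P(S|T) = (1/2)/(3/4) = 2/3;  -(1/2)·log₂(2/3) = 0.2925
  (S=1,T=1): P(S|T) = (1/4)/(3/4) = 1/3;  -(1/4)·log₂(1/3) = 0.3962
  (S=1,T=2): P(S|T) = (1/8)/(1/8) = 1;  -(1/8)·log₂(1) = 0.0000
H(S|T) = 0.0000 + 0.2925 + 0.3962 + 0.0000
  = 0.6887 bits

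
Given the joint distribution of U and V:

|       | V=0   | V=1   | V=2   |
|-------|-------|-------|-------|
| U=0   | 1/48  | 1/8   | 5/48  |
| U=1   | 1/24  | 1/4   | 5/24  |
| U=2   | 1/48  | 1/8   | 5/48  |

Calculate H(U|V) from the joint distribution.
Marginal P(V) (column sums):
  P(V=0) = 1/48 + 1/24 + 1/48 = 1/12
  P(V=1) = 1/8 + 1/4 + 1/8 = 1/2
  P(V=2) = 5/48 + 5/24 + 5/48 = 5/12

H(U|V) = -Σ P(U,V)·log₂ P(U|V), where P(U|V) = P(U,V) / P(V)
  (U=0,V=0): P(U|V) = (1/48)/(1/12) = 1/4;  -(1/48)·log₂(1/4) = 0.0417
  (U=0,V=1): P(U|V) = (1/8)/(1/2) = 1/4;  -(1/8)·log₂(1/4) = 0.2500
  (U=0,V=2): P(U|V) = (5/48)/(5/12) = 1/4;  -(5/48)·log₂(1/4) = 0.2083
  (U=1,V=0): P(U|V) = (1/24)/(1/12) = 1/2;  -(1/24)·log₂(1/2) = 0.0417
  (U=1,V=1): P(U|V) = (1/4)/(1/2) = 1/2;  -(1/4)·log₂(1/2) = 0.2500
  (U=1,V=2): P(U|V) = (5/24)/(5/12) = 1/2;  -(5/24)·log₂(1/2) = 0.2083
  (U=2,V=0): P(U|V) = (1/48)/(1/12) = 1/4;  -(1/48)·log₂(1/4) = 0.0417
  (U=2,V=1): P(U|V) = (1/8)/(1/2) = 1/4;  -(1/8)·log₂(1/4) = 0.2500
  (U=2,V=2): P(U|V) = (5/48)/(5/12) = 1/4;  -(5/48)·log₂(1/4) = 0.2083
H(U|V) = 0.0417 + 0.2500 + 0.2083 + 0.0417 + 0.2500 + 0.2083 + 0.0417 + 0.2500 + 0.2083
  = 1.5000 bits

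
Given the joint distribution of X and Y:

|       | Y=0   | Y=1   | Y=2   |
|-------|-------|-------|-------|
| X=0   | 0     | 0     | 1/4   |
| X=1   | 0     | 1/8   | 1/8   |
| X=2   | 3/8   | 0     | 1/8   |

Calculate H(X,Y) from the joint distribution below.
H(X,Y) = -Σ P(X,Y) log₂ P(X,Y), summed over the non-zero cells:
H(X,Y) = -[(1/4)·log₂(1/4) + (1/8)·log₂(1/8) + (1/8)·log₂(1/8) + (3/8)·log₂(3/8) + (1/8)·log₂(1/8)]
  = 0.5000 + 0.3750 + 0.3750 + 0.5306 + 0.3750
  = 2.1556 bits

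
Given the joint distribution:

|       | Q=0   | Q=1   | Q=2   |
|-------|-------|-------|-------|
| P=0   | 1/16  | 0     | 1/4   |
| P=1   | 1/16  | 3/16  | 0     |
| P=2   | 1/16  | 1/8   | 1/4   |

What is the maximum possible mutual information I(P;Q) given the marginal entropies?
The upper bound on mutual information is I(P;Q) ≤ min(H(P), H(Q)).

Marginal P(P) (row sums):
  P(P=0) = 1/16 + 0 + 1/4 = 5/16
  P(P=1) = 1/16 + 3/16 + 0 = 1/4
  P(P=2) = 1/16 + 1/8 + 1/4 = 7/16
Marginal P(Q) (column sums):
  P(Q=0) = 1/16 + 1/16 + 1/16 = 3/16
  P(Q=1) = 0 + 3/16 + 1/8 = 5/16
  P(Q=2) = 1/4 + 0 + 1/4 = 1/2

H(P) = -[(5/16)·log₂(5/16) + (1/4)·log₂(1/4) + (7/16)·log₂(7/16)]
  = 0.5244 + 0.5000 + 0.5218
  = 1.5462 bits
H(Q) = -[(3/16)·log₂(3/16) + (5/16)·log₂(5/16) + (1/2)·log₂(1/2)]
  = 0.4528 + 0.5244 + 0.5000
  = 1.4772 bits

Maximum possible I(P;Q) = min(1.5462, 1.4772) = 1.4772 bits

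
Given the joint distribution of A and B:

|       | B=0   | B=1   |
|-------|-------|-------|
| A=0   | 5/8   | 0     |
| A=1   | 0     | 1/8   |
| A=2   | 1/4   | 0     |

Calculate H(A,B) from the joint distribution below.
H(A,B) = -Σ P(A,B) log₂ P(A,B), summed over the non-zero cells:
H(A,B) = -[(5/8)·log₂(5/8) + (1/8)·log₂(1/8) + (1/4)·log₂(1/4)]
  = 0.4238 + 0.3750 + 0.5000
  = 1.2988 bits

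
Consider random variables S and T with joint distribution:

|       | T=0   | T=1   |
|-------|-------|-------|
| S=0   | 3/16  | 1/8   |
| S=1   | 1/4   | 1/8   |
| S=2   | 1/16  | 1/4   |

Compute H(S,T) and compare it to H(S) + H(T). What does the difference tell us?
Marginal P(S) (row sums):
  P(S=0) = 3/16 + 1/8 = 5/16
  P(S=1) = 1/4 + 1/8 = 3/8
  P(S=2) = 1/16 + 1/4 = 5/16
Marginal P(T) (column sums):
  P(T=0) = 3/16 + 1/4 + 1/16 = 1/2
  P(T=1) = 1/8 + 1/8 + 1/4 = 1/2

H(S,T) = -[(3/16)·log₂(3/16) + (1/8)·log₂(1/8) + (1/4)·log₂(1/4) + (1/8)·log₂(1/8) + (1/16)·log₂(1/16) + (1/4)·log₂(1/4)]
  = 0.4528 + 0.3750 + 0.5000 + 0.3750 + 0.2500 + 0.5000
  = 2.4528 bits
H(S) = -[(5/16)·log₂(5/16) + (3/8)·log₂(3/8) + (5/16)·log₂(5/16)]
  = 0.5244 + 0.5306 + 0.5244
  = 1.5794 bits
H(T) = -[(1/2)·log₂(1/2) + (1/2)·log₂(1/2)]
  = 0.5000 + 0.5000
  = 1.0000 bits

H(S) + H(T) = 1.5794 + 1.0000 = 2.5794 bits
Difference: H(S) + H(T) - H(S,T) = 2.5794 - 2.4528 = 0.1266 bits = I(S;T)

The difference is the mutual information; it is positive here, so S and T are dependent (knowing one reduces uncertainty about the other by 0.1266 bits).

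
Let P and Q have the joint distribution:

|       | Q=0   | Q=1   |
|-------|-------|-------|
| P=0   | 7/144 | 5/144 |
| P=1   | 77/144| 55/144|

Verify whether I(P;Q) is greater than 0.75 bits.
Marginal P(P) (row sums):
  P(P=0) = 7/144 + 5/144 = 1/12
  P(P=1) = 77/144 + 55/144 = 11/12
Marginal P(Q) (column sums):
  P(Q=0) = 7/144 + 77/144 = 7/12
  P(Q=1) = 5/144 + 55/144 = 5/12

H(P) = -[(1/12)·log₂(1/12) + (11/12)·log₂(11/12)]
  = 0.2987 + 0.1151
  = 0.4138 bits
H(Q) = -[(7/12)·log₂(7/12) + (5/12)·log₂(5/12)]
  = 0.4536 + 0.5263
  = 0.9799 bits
H(P,Q) = -[(7/144)·log₂(7/144) + (5/144)·log₂(5/144) + (77/144)·log₂(77/144) + (55/144)·log₂(55/144)]
  = 0.2121 + 0.1683 + 0.4829 + 0.5304
  = 1.3937 bits

I(P;Q) = H(P) + H(Q) - H(P,Q)
  = 0.4138 + 0.9799 - 1.3937
  = 0.0000 bits

No. I(P;Q) = 0.0000 bits, which is ≤ 0.75 bits.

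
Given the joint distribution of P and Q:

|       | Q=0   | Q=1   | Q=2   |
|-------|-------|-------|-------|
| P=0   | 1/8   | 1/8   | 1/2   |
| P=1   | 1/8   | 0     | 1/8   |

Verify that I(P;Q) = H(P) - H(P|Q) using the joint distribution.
Left side, from I(P;Q) = H(P) + H(Q) - H(P,Q):
Marginal P(P) (row sums):
  P(P=0) = 1/8 + 1/8 + 1/2 = 3/4
  P(P=1) = 1/8 + 0 + 1/8 = 1/4
Marginal P(Q) (column sums):
  P(Q=0) = 1/8 + 1/8 = 1/4
  P(Q=1) = 1/8 + 0 = 1/8
  P(Q=2) = 1/2 + 1/8 = 5/8

H(P) = -[(3/4)·log₂(3/4) + (1/4)·log₂(1/4)]
  = 0.3113 + 0.5000
  = 0.8113 bits
H(Q) = -[(1/4)·log₂(1/4) + (1/8)·log₂(1/8) + (5/8)·log₂(5/8)]
  = 0.5000 + 0.3750 + 0.4238
  = 1.2988 bits
H(P,Q) = -[(1/8)·log₂(1/8) + (1/8)·log₂(1/8) + (1/2)·log₂(1/2) + (1/8)·log₂(1/8) + (1/8)·log₂(1/8)]
  = 0.3750 + 0.3750 + 0.5000 + 0.3750 + 0.3750
  = 2.0000 bits

I(P;Q) = H(P) + H(Q) - H(P,Q)
  = 0.8113 + 1.2988 - 2.0000
  = 0.1101 bits

Right side, with H(P|Q) computed directly from the conditional probabilities:
H(P|Q) = -Σ P(P,Q)·log₂ P(P|Q), where P(P|Q) = P(P,Q) / P(Q)
  (cells with P(P,Q) = 0 contribute 0)
  (P=0,Q=0): P(P|Q) = (1/8)/(1/4) = 1/2;  -(1/8)·log₂(1/2) = 0.1250
  (P=0,Q=1): P(P|Q) = (1/8)/(1/8) = 1;  -(1/8)·log₂(1) = 0.0000
  (P=0,Q=2): P(P|Q) = (1/2)/(5/8) = 4/5;  -(1/2)·log₂(4/5) = 0.1610
  (P=1,Q=0): P(P|Q) = (1/8)/(1/4) = 1/2;  -(1/8)·log₂(1/2) = 0.1250
  (P=1,Q=2): P(P|Q) = (1/8)/(5/8) = 1/5;  -(1/8)·log₂(1/5) = 0.2902
H(P|Q) = 0.1250 + 0.0000 + 0.1610 + 0.1250 + 0.2902
  = 0.7012 bits
H(P) - H(P|Q) = 0.8113 - 0.7012 = 0.1101 bits

Both sides equal 0.1101 bits, so I(P;Q) = H(P) - H(P|Q) ✓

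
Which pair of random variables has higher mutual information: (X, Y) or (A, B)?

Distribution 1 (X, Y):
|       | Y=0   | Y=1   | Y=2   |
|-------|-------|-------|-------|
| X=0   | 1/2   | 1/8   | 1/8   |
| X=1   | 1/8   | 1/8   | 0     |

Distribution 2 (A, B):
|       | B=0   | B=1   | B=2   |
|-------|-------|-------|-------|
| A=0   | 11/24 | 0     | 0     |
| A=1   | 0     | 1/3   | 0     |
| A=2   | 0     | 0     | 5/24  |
Distribution 1 (X, Y):
Marginal P(X) (row sums):
  P(X=0) = 1/2 + 1/8 + 1/8 = 3/4
  P(X=1) = 1/8 + 1/8 + 0 = 1/4
Marginal P(Y) (column sums):
  P(Y=0) = 1/2 + 1/8 = 5/8
  P(Y=1) = 1/8 + 1/8 = 1/4
  P(Y=2) = 1/8 + 0 = 1/8

H(X) = -[(3/4)·log₂(3/4) + (1/4)·log₂(1/4)]
  = 0.3113 + 0.5000
  = 0.8113 bits
H(Y) = -[(5/8)·log₂(5/8) + (1/4)·log₂(1/4) + (1/8)·log₂(1/8)]
  = 0.4238 + 0.5000 + 0.3750
  = 1.2988 bits
H(X,Y) = -[(1/2)·log₂(1/2) + (1/8)·log₂(1/8) + (1/8)·log₂(1/8) + (1/8)·log₂(1/8) + (1/8)·log₂(1/8)]
  = 0.5000 + 0.3750 + 0.3750 + 0.3750 + 0.3750
  = 2.0000 bits

I(X;Y) = H(X) + H(Y) - H(X,Y)
  = 0.8113 + 1.2988 - 2.0000
  = 0.1101 bits

Distribution 2 (A, B):
Marginal P(A) (row sums):
  P(A=0) = 11/24 + 0 + 0 = 11/24
  P(A=1) = 0 + 1/3 + 0 = 1/3
  P(A=2) = 0 + 0 + 5/24 = 5/24
Marginal P(B) (column sums):
  P(B=0) = 11/24 + 0 + 0 = 11/24
  P(B=1) = 0 + 1/3 + 0 = 1/3
  P(B=2) = 0 + 0 + 5/24 = 5/24

H(A) = -[(11/24)·log₂(11/24) + (1/3)·log₂(1/3) + (5/24)·log₂(5/24)]
  = 0.5159 + 0.5283 + 0.4715
  = 1.5157 bits
H(B) = -[(11/24)·log₂(11/24) + (1/3)·log₂(1/3) + (5/24)·log₂(5/24)]
  = 0.5159 + 0.5283 + 0.4715
  = 1.5157 bits
H(A,B) = -[(11/24)·log₂(11/24) + (1/3)·log₂(1/3) + (5/24)·log₂(5/24)]
  = 0.5159 + 0.5283 + 0.4715
  = 1.5157 bits

I(A;B) = H(A) + H(B) - H(A,B)
  = 1.5157 + 1.5157 - 1.5157
  = 1.5157 bits

I(A;B) = 1.5157 bits > I(X;Y) = 0.1101 bits, so (A, B) has the higher mutual information (stronger dependence).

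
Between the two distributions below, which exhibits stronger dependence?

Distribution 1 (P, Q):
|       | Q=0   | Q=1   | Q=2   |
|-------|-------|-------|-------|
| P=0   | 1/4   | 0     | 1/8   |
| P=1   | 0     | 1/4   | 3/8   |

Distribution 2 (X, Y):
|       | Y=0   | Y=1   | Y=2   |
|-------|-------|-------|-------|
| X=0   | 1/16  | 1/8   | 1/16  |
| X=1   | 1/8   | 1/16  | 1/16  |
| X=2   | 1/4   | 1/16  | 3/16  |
Distribution 1 (P, Q):
Marginal P(P) (row sums):
  P(P=0) = 1/4 + 0 + 1/8 = 3/8
  P(P=1) = 0 + 1/4 + 3/8 = 5/8
Marginal P(Q) (column sums):
  P(Q=0) = 1/4 + 0 = 1/4
  P(Q=1) = 0 + 1/4 = 1/4
  P(Q=2) = 1/8 + 3/8 = 1/2

H(P) = -[(3/8)·log₂(3/8) + (5/8)·log₂(5/8)]
  = 0.5306 + 0.4238
  = 0.9544 bits
H(Q) = -[(1/4)·log₂(1/4) + (1/4)·log₂(1/4) + (1/2)·log₂(1/2)]
  = 0.5000 + 0.5000 + 0.5000
  = 1.5000 bits
H(P,Q) = -[(1/4)·log₂(1/4) + (1/8)·log₂(1/8) + (1/4)·log₂(1/4) + (3/8)·log₂(3/8)]
  = 0.5000 + 0.3750 + 0.5000 + 0.5306
  = 1.9056 bits

I(P;Q) = H(P) + H(Q) - H(P,Q)
  = 0.9544 + 1.5000 - 1.9056
  = 0.5488 bits

Distribution 2 (X, Y):
Marginal P(X) (row sums):
  P(X=0) = 1/16 + 1/8 + 1/16 = 1/4
  P(X=1) = 1/8 + 1/16 + 1/16 = 1/4
  P(X=2) = 1/4 + 1/16 + 3/16 = 1/2
Marginal P(Y) (column sums):
  P(Y=0) = 1/16 + 1/8 + 1/4 = 7/16
  P(Y=1) = 1/8 + 1/16 + 1/16 = 1/4
  P(Y=2) = 1/16 + 1/16 + 3/16 = 5/16

H(X) = -[(1/4)·log₂(1/4) + (1/4)·log₂(1/4) + (1/2)·log₂(1/2)]
  = 0.5000 + 0.5000 + 0.5000
  = 1.5000 bits
H(Y) = -[(7/16)·log₂(7/16) + (1/4)·log₂(1/4) + (5/16)·log₂(5/16)]
  = 0.5218 + 0.5000 + 0.5244
  = 1.5462 bits
H(X,Y) = -[(1/16)·log₂(1/16) + (1/8)·log₂(1/8) + (1/16)·log₂(1/16) + (1/8)·log₂(1/8) + (1/16)·log₂(1/16) + (1/16)·log₂(1/16) + (1/4)·log₂(1/4) + (1/16)·log₂(1/16) + (3/16)·log₂(3/16)]
  = 0.2500 + 0.3750 + 0.2500 + 0.3750 + 0.2500 + 0.2500 + 0.5000 + 0.2500 + 0.4528
  = 2.9528 bits

I(X;Y) = H(X) + H(Y) - H(X,Y)
  = 1.5000 + 1.5462 - 2.9528
  = 0.0934 bits

I(P;Q) = 0.5488 bits > I(X;Y) = 0.0934 bits, so (P, Q) has the higher mutual information (stronger dependence).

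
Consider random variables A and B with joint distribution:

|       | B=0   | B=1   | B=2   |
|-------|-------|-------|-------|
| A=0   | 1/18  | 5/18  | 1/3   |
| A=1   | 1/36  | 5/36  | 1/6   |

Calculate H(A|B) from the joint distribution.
Marginal P(B) (column sums):
  P(B=0) = 1/18 + 1/36 = 1/12
  P(B=1) = 5/18 + 5/36 = 5/12
  P(B=2) = 1/3 + 1/6 = 1/2

H(A|B) = -Σ P(A,B)·log₂ P(A|B), where P(A|B) = P(A,B) / P(B)
  (A=0,B=0): P(A|B) = (1/18)/(1/12) = 2/3;  -(1/18)·log₂(2/3) = 0.0325
  (A=0,B=1): P(A|B) = (5/18)/(5/12) = 2/3;  -(5/18)·log₂(2/3) = 0.1625
  (A=0,B=2): P(A|B) = (1/3)/(1/2) = 2/3;  -(1/3)·log₂(2/3) = 0.1950
  (A=1,B=0): P(A|B) = (1/36)/(1/12) = 1/3;  -(1/36)·log₂(1/3) = 0.0440
  (A=1,B=1): P(A|B) = (5/36)/(5/12) = 1/3;  -(5/36)·log₂(1/3) = 0.2201
  (A=1,B=2): P(A|B) = (1/6)/(1/2) = 1/3;  -(1/6)·log₂(1/3) = 0.2642
H(A|B) = 0.0325 + 0.1625 + 0.1950 + 0.0440 + 0.2201 + 0.2642
  = 0.9183 bits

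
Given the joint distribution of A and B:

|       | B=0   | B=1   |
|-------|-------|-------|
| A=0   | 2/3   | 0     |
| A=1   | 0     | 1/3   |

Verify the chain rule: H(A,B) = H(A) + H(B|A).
Left side:
H(A,B) = -[(2/3)·log₂(2/3) + (1/3)·log₂(1/3)]
  = 0.3900 + 0.5283
  = 0.9183 bits

Right side:
Marginal P(A) (row sums):
  P(A=0) = 2/3 + 0 = 2/3
  P(A=1) = 0 + 1/3 = 1/3
H(A) = -[(2/3)·log₂(2/3) + (1/3)·log₂(1/3)]
  = 0.3900 + 0.5283
  = 0.9183 bits
H(B|A) = -Σ P(A,B)·log₂ P(B|A), where P(B|A) = P(A,B) / P(A)
  (cells with P(A,B) = 0 contribute 0)
  (A=0,B=0): P(B|A) = (2/3)/(2/3) = 1;  -(2/3)·log₂(1) = 0.0000
  (A=1,B=1): P(B|A) = (1/3)/(1/3) = 1;  -(1/3)·log₂(1) = 0.0000
H(B|A) = 0.0000 + 0.0000
  = 0.0000 bits
H(A) + H(B|A) = 0.9183 + 0.0000 = 0.9183 bits

Both sides equal 0.9183 bits, so the chain rule holds ✓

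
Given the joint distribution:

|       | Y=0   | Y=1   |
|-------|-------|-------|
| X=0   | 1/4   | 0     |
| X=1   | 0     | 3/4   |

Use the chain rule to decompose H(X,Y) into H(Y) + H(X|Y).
By the chain rule: H(X,Y) = H(Y) + H(X|Y)

Marginal P(Y) (column sums):
  P(Y=0) = 1/4 + 0 = 1/4
  P(Y=1) = 0 + 3/4 = 3/4
H(Y) = -[(1/4)·log₂(1/4) + (3/4)·log₂(3/4)]
  = 0.5000 + 0.3113
  = 0.8113 bits
H(X|Y) = -Σ P(X,Y)·log₂ P(X|Y), where P(X|Y) = P(X,Y) / P(Y)
  (cells with P(X,Y) = 0 contribute 0)
  (X=0,Y=0): P(X|Y) = (1/4)/(1/4) = 1;  -(1/4)·log₂(1) = 0.0000
  (X=1,Y=1): P(X|Y) = (3/4)/(3/4) = 1;  -(3/4)·log₂(1) = 0.0000
H(X|Y) = 0.0000 + 0.0000
  = 0.0000 bits

H(X,Y) = H(Y) + H(X|Y) = 0.8113 + 0.0000 = 0.8113 bits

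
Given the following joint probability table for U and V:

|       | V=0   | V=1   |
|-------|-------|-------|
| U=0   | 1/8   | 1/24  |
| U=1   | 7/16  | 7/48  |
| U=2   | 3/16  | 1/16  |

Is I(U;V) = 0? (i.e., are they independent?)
Marginal P(U) (row sums):
  P(U=0) = 1/8 + 1/24 = 1/6
  P(U=1) = 7/16 + 7/48 = 7/12
  P(U=2) = 3/16 + 1/16 = 1/4
Marginal P(V) (column sums):
  P(V=0) = 1/8 + 7/16 + 3/16 = 3/4
  P(V=1) = 1/24 + 7/48 + 1/16 = 1/4

U and V are independent iff P(U=i,V=j) = P(U=i)·P(V=j) for every cell.
  P(U=0)·P(V=0) = 1/6 × 3/4 = 1/8 = P(U=0,V=0) ✓
  P(U=0)·P(V=1) = 1/6 × 1/4 = 1/24 = P(U=0,V=1) ✓
  P(U=1)·P(V=0) = 7/12 × 3/4 = 7/16 = P(U=1,V=0) ✓
  P(U=1)·P(V=1) = 7/12 × 1/4 = 7/48 = P(U=1,V=1) ✓
  P(U=2)·P(V=0) = 1/4 × 3/4 = 3/16 = P(U=2,V=0) ✓
  P(U=2)·P(V=1) = 1/4 × 1/4 = 1/16 = P(U=2,V=1) ✓

Yes, U and V are independent: every cell factors, so I(U;V) = 0 bits.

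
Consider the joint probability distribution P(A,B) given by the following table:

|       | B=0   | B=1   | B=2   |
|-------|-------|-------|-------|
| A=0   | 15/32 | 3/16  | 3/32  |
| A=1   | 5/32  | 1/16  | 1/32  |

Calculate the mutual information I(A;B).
Marginal P(A) (row sums):
  P(A=0) = 15/32 + 3/16 + 3/32 = 3/4
  P(A=1) = 5/32 + 1/16 + 1/32 = 1/4
Marginal P(B) (column sums):
  P(B=0) = 15/32 + 5/32 = 5/8
  P(B=1) = 3/16 + 1/16 = 1/4
  P(B=2) = 3/32 + 1/32 = 1/8

H(A) = -[(3/4)·log₂(3/4) + (1/4)·log₂(1/4)]
  = 0.3113 + 0.5000
  = 0.8113 bits
H(B) = -[(5/8)·log₂(5/8) + (1/4)·log₂(1/4) + (1/8)·log₂(1/8)]
  = 0.4238 + 0.5000 + 0.3750
  = 1.2988 bits
H(A,B) = -[(15/32)·log₂(15/32) + (3/16)·log₂(3/16) + (3/32)·log₂(3/32) + (5/32)·log₂(5/32) + (1/16)·log₂(1/16) + (1/32)·log₂(1/32)]
  = 0.5124 + 0.4528 + 0.3202 + 0.4184 + 0.2500 + 0.1563
  = 2.1101 bits

I(A;B) = H(A) + H(B) - H(A,B)
  = 0.8113 + 1.2988 - 2.1101
  = 0.0000 bits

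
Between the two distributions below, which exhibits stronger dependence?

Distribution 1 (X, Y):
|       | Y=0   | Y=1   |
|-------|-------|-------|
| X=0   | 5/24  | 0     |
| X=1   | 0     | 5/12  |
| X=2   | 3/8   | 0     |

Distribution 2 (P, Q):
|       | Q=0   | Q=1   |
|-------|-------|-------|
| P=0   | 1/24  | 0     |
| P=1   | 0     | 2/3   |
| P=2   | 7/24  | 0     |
Distribution 1 (X, Y):
Marginal P(X) (row sums):
  P(X=0) = 5/24 + 0 = 5/24
  P(X=1) = 0 + 5/12 = 5/12
  P(X=2) = 3/8 + 0 = 3/8
Marginal P(Y) (column sums):
  P(Y=0) = 5/24 + 0 + 3/8 = 7/12
  P(Y=1) = 0 + 5/12 + 0 = 5/12

H(X) = -[(5/24)·log₂(5/24) + (5/12)·log₂(5/12) + (3/8)·log₂(3/8)]
  = 0.4715 + 0.5263 + 0.5306
  = 1.5284 bits
H(Y) = -[(7/12)·log₂(7/12) + (5/12)·log₂(5/12)]
  = 0.4536 + 0.5263
  = 0.9799 bits
H(X,Y) = -[(5/24)·log₂(5/24) + (5/12)·log₂(5/12) + (3/8)·log₂(3/8)]
  = 0.4715 + 0.5263 + 0.5306
  = 1.5284 bits

I(X;Y) = H(X) + H(Y) - H(X,Y)
  = 1.5284 + 0.9799 - 1.5284
  = 0.9799 bits

Distribution 2 (P, Q):
Marginal P(P) (row sums):
  P(P=0) = 1/24 + 0 = 1/24
  P(P=1) = 0 + 2/3 = 2/3
  P(P=2) = 7/24 + 0 = 7/24
Marginal P(Q) (column sums):
  P(Q=0) = 1/24 + 0 + 7/24 = 1/3
  P(Q=1) = 0 + 2/3 + 0 = 2/3

H(P) = -[(1/24)·log₂(1/24) + (2/3)·log₂(2/3) + (7/24)·log₂(7/24)]
  = 0.1910 + 0.3900 + 0.5185
  = 1.0995 bits
H(Q) = -[(1/3)·log₂(1/3) + (2/3)·log₂(2/3)]
  = 0.5283 + 0.3900
  = 0.9183 bits
H(P,Q) = -[(1/24)·log₂(1/24) + (2/3)·log₂(2/3) + (7/24)·log₂(7/24)]
  = 0.1910 + 0.3900 + 0.5185
  = 1.0995 bits

I(P;Q) = H(P) + H(Q) - H(P,Q)
  = 1.0995 + 0.9183 - 1.0995
  = 0.9183 bits

I(X;Y) = 0.9799 bits > I(P;Q) = 0.9183 bits, so (X, Y) has the higher mutual information (stronger dependence).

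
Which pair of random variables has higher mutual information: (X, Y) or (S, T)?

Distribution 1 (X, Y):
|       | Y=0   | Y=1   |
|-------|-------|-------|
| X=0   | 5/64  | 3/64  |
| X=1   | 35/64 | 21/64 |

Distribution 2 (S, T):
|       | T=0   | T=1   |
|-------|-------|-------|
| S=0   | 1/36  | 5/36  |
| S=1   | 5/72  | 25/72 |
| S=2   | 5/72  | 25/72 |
Distribution 1 (X, Y):
Marginal P(X) (row sums):
  P(X=0) = 5/64 + 3/64 = 1/8
  P(X=1) = 35/64 + 21/64 = 7/8
Marginal P(Y) (column sums):
  P(Y=0) = 5/64 + 35/64 = 5/8
  P(Y=1) = 3/64 + 21/64 = 3/8

H(X) = -[(1/8)·log₂(1/8) + (7/8)·log₂(7/8)]
  = 0.3750 + 0.1686
  = 0.5436 bits
H(Y) = -[(5/8)·log₂(5/8) + (3/8)·log₂(3/8)]
  = 0.4238 + 0.5306
  = 0.9544 bits
H(X,Y) = -[(5/64)·log₂(5/64) + (3/64)·log₂(3/64) + (35/64)·log₂(35/64) + (21/64)·log₂(21/64)]
  = 0.2873 + 0.2070 + 0.4762 + 0.5275
  = 1.4980 bits

I(X;Y) = H(X) + H(Y) - H(X,Y)
  = 0.5436 + 0.9544 - 1.4980
  = 0.0000 bits

Distribution 2 (S, T):
Marginal P(S) (row sums):
  P(S=0) = 1/36 + 5/36 = 1/6
  P(S=1) = 5/72 + 25/72 = 5/12
  P(S=2) = 5/72 + 25/72 = 5/12
Marginal P(T) (column sums):
  P(T=0) = 1/36 + 5/72 + 5/72 = 1/6
  P(T=1) = 5/36 + 25/72 + 25/72 = 5/6

H(S) = -[(1/6)·log₂(1/6) + (5/12)·log₂(5/12) + (5/12)·log₂(5/12)]
  = 0.4308 + 0.5263 + 0.5263
  = 1.4834 bits
H(T) = -[(1/6)·log₂(1/6) + (5/6)·log₂(5/6)]
  = 0.4308 + 0.2192
  = 0.6500 bits
H(S,T) = -[(1/36)·log₂(1/36) + (5/36)·log₂(5/36) + (5/72)·log₂(5/72) + (25/72)·log₂(25/72) + (5/72)·log₂(5/72) + (25/72)·log₂(25/72)]
  = 0.1436 + 0.3956 + 0.2672 + 0.5299 + 0.2672 + 0.5299
  = 2.1334 bits

I(S;T) = H(S) + H(T) - H(S,T)
  = 1.4834 + 0.6500 - 2.1334
  = 0.0000 bits

Both joint tables factor as the product of their marginals, so I(X;Y) = I(S;T) = 0 bits: neither is larger (both pairs are independent).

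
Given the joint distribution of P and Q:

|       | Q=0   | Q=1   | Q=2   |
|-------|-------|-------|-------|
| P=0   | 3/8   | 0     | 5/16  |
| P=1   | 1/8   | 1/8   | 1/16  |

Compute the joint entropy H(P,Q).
H(P,Q) = -Σ P(P,Q) log₂ P(P,Q), summed over the non-zero cells:
H(P,Q) = -[(3/8)·log₂(3/8) + (5/16)·log₂(5/16) + (1/8)·log₂(1/8) + (1/8)·log₂(1/8) + (1/16)·log₂(1/16)]
  = 0.5306 + 0.5244 + 0.3750 + 0.3750 + 0.2500
  = 2.0550 bits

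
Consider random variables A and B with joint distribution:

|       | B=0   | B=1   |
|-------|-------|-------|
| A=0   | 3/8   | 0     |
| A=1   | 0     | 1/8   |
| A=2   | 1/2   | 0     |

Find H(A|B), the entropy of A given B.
Marginal P(B) (column sums):
  P(B=0) = 3/8 + 0 + 1/2 = 7/8
  P(B=1) = 0 + 1/8 + 0 = 1/8

H(A|B) = -Σ P(A,B)·log₂ P(A|B), where P(A|B) = P(A,B) / P(B)
  (cells with P(A,B) = 0 contribute 0)
  (A=0,B=0): P(A|B) = (3/8)/(7/8) = 3/7;  -(3/8)·log₂(3/7) = 0.4584
  (A=1,B=1): P(A|B) = (1/8)/(1/8) = 1;  -(1/8)·log₂(1) = 0.0000
  (A=2,B=0): P(A|B) = (1/2)/(7/8) = 4/7;  -(1/2)·log₂(4/7) = 0.4037
H(A|B) = 0.4584 + 0.0000 + 0.4037
  = 0.8621 bits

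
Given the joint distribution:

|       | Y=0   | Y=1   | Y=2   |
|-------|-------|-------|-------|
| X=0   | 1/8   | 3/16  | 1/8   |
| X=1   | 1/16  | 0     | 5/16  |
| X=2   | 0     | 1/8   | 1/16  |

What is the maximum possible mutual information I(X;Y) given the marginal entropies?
The upper bound on mutual information is I(X;Y) ≤ min(H(X), H(Y)).

Marginal P(X) (row sums):
  P(X=0) = 1/8 + 3/16 + 1/8 = 7/16
  P(X=1) = 1/16 + 0 + 5/16 = 3/8
  P(X=2) = 0 + 1/8 + 1/16 = 3/16
Marginal P(Y) (column sums):
  P(Y=0) = 1/8 + 1/16 + 0 = 3/16
  P(Y=1) = 3/16 + 0 + 1/8 = 5/16
  P(Y=2) = 1/8 + 5/16 + 1/16 = 1/2

H(X) = -[(7/16)·log₂(7/16) + (3/8)·log₂(3/8) + (3/16)·log₂(3/16)]
  = 0.5218 + 0.5306 + 0.4528
  = 1.5052 bits
H(Y) = -[(3/16)·log₂(3/16) + (5/16)·log₂(5/16) + (1/2)·log₂(1/2)]
  = 0.4528 + 0.5244 + 0.5000
  = 1.4772 bits

Maximum possible I(X;Y) = min(1.5052, 1.4772) = 1.4772 bits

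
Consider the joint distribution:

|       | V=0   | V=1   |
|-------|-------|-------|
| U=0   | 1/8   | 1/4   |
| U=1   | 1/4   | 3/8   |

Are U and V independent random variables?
Marginal P(U) (row sums):
  P(U=0) = 1/8 + 1/4 = 3/8
  P(U=1) = 1/4 + 3/8 = 5/8
Marginal P(V) (column sums):
  P(V=0) = 1/8 + 1/4 = 3/8
  P(V=1) = 1/4 + 3/8 = 5/8

U and V are independent iff P(U=i,V=j) = P(U=i)·P(V=j) for every cell.
  P(U=0)·P(V=0) = 3/8 × 3/8 = 9/64, but P(U=0,V=0) = 1/8 ✗

No, U and V are not independent. Quantitatively, I(U;V) > 0:

H(U) = -[(3/8)·log₂(3/8) + (5/8)·log₂(5/8)]
  = 0.5306 + 0.4238
  = 0.9544 bits
H(V) = -[(3/8)·log₂(3/8) + (5/8)·log₂(5/8)]
  = 0.5306 + 0.4238
  = 0.9544 bits
H(U,V) = -[(1/8)·log₂(1/8) + (1/4)·log₂(1/4) + (1/4)·log₂(1/4) + (3/8)·log₂(3/8)]
  = 0.3750 + 0.5000 + 0.5000 + 0.5306
  = 1.9056 bits
I(U;V) = H(U) + H(V) - H(U,V) = 0.9544 + 0.9544 - 1.9056 = 0.0032 bits > 0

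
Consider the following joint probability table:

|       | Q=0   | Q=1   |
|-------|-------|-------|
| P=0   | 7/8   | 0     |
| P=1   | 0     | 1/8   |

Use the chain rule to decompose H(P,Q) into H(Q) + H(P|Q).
By the chain rule: H(P,Q) = H(Q) + H(P|Q)

Marginal P(Q) (column sums):
  P(Q=0) = 7/8 + 0 = 7/8
  P(Q=1) = 0 + 1/8 = 1/8
H(Q) = -[(7/8)·log₂(7/8) + (1/8)·log₂(1/8)]
  = 0.1686 + 0.3750
  = 0.5436 bits
H(P|Q) = -Σ P(P,Q)·log₂ P(P|Q), where P(P|Q) = P(P,Q) / P(Q)
  (cells with P(P,Q) = 0 contribute 0)
  (P=0,Q=0): P(P|Q) = (7/8)/(7/8) = 1;  -(7/8)·log₂(1) = 0.0000
  (P=1,Q=1): P(P|Q) = (1/8)/(1/8) = 1;  -(1/8)·log₂(1) = 0.0000
H(P|Q) = 0.0000 + 0.0000
  = 0.0000 bits

H(P,Q) = H(Q) + H(P|Q) = 0.5436 + 0.0000 = 0.5436 bits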